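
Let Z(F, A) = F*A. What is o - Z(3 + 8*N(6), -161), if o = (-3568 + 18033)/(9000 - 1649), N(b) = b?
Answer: 60373526/7351 ≈ 8213.0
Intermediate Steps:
o = 14465/7351 ≈ 1.9678
Z(F, A) = A*F
o - Z(3 + 8*N(6), -161) = 14465/7351 - (-161)*(3 + 8*6) = 14465/7351 - (-161)*(3 + 48) = 14465/7351 - (-161)*51 = 14465/7351 - 1*(-8211) = 14465/7351 + 8211 = 60373526/7351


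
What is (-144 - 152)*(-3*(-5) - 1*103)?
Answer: 26048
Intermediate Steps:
(-144 - 152)*(-3*(-5) - 1*103) = -296*(15 - 103) = -296*(-88) = 26048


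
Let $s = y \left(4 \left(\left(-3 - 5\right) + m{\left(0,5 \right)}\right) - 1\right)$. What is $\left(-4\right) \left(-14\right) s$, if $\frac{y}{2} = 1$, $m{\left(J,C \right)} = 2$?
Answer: $-2800$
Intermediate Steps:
$y = 2$ ($y = 2 \cdot 1 = 2$)
$s = -50$ ($s = 2 \left(4 \left(\left(-3 - 5\right) + 2\right) - 1\right) = 2 \left(4 \left(-8 + 2\right) - 1\right) = 2 \left(4 \left(-6\right) - 1\right) = 2 \left(-24 - 1\right) = 2 \left(-25\right) = -50$)
$\left(-4\right) \left(-14\right) s = \left(-4\right) \left(-14\right) \left(-50\right) = 56 \left(-50\right) = -2800$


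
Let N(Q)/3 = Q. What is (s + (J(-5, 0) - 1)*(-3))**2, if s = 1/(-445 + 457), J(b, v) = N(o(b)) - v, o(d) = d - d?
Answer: 1369/144 ≈ 9.5069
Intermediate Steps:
o(d) = 0
N(Q) = 3*Q
J(b, v) = -v (J(b, v) = 3*0 - v = 0 - v = -v)
s = 1/12 ≈ 0.083333
(s + (J(-5, 0) - 1)*(-3))**2 = (1/12 + (-1*0 - 1)*(-3))**2 = (1/12 + (0 - 1)*(-3))**2 = (1/12 - 1*(-3))**2 = (1/12 + 3)**2 = (37/12)**2 = 1369/144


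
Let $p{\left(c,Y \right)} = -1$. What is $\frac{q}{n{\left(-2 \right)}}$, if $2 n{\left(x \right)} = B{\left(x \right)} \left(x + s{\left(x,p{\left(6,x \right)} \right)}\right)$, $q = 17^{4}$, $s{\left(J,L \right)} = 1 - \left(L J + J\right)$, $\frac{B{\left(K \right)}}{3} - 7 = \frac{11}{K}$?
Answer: $- \frac{334084}{9} \approx -37120.0$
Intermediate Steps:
$B{\left(K \right)} = 21 + \frac{33}{K}$ ($B{\left(K \right)} = 21 + 3 \frac{11}{K} = 21 + \frac{33}{K}$)
$s{\left(J,L \right)} = 1 - J - J L$ ($s{\left(J,L \right)} = 1 - \left(J L + J\right) = 1 - \left(J + J L\right) = 1 - J - J L$)
$q = 83521$
$n{\left(x \right)} = \frac{\left(1 + x\right) \left(21 + \frac{33}{x}\right)}{2}$ ($n{\left(x \right)} = \frac{\left(21 + \frac{33}{x}\right) \left(x - \left(-1 + x + x \left(-1\right)\right)\right)}{2} = \frac{\left(21 + \frac{33}{x}\right) \left(x + \left(1 - x + x\right)\right)}{2} = \frac{\left(21 + \frac{33}{x}\right) \left(x + 1\right)}{2} = \frac{\left(21 + \frac{33}{x}\right) \left(1 + x\right)}{2} = \frac{\left(1 + x\right) \left(21 + \frac{33}{x}\right)}{2}$)
$\frac{q}{n{\left(-2 \right)}} = \frac{83521}{27 + \frac{21}{2} \left(-2\right) + \frac{33}{2 \left(-2\right)}} = \frac{83521}{27 - 21 + \frac{33}{2} \left(- \frac{1}{2}\right)} = \frac{83521}{27 - 21 - \frac{33}{4}} = \frac{83521}{- \frac{9}{4}} = 83521 \left(- \frac{4}{9}\right) = - \frac{334084}{9}$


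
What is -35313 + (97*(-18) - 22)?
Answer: -37081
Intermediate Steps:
-35313 + (97*(-18) - 22) = -35313 + (-1746 - 22) = -35313 - 1768 = -37081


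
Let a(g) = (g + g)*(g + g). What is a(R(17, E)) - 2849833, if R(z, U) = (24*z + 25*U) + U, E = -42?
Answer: -978409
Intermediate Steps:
R(z, U) = 24*z + 26*U
a(g) = 4*g² (a(g) = (2*g)*(2*g) = 4*g²)
a(R(17, E)) - 2849833 = 4*(24*17 + 26*(-42))² - 2849833 = 4*(408 - 1092)² - 2849833 = 4*(-684)² - 2849833 = 4*467856 - 2849833 = 1871424 - 2849833 = -978409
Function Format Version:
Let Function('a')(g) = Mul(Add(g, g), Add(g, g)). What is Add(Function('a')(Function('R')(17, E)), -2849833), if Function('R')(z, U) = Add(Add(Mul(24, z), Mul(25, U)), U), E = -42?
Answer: -978409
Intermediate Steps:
Function('R')(z, U) = Add(Mul(24, z), Mul(26, U))
Function('a')(g) = Mul(4, Pow(g, 2)) (Function('a')(g) = Mul(Mul(2, g), Mul(2, g)) = Mul(4, Pow(g, 2)))
Add(Function('a')(Function('R')(17, E)), -2849833) = Add(Mul(4, Pow(Add(Mul(24, 17), Mul(26, -42)), 2)), -2849833) = Add(Mul(4, Pow(Add(408, -1092), 2)), -2849833) = Add(Mul(4, Pow(-684, 2)), -2849833) = Add(Mul(4, 467856), -2849833) = Add(1871424, -2849833) = -978409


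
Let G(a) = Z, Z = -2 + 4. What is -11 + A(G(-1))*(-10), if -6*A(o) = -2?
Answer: -43/3 ≈ -14.333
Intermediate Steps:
Z = 2
G(a) = 2
A(o) = ⅓ (A(o) = -⅙*(-2) = ⅓)
-11 + A(G(-1))*(-10) = -11 + (⅓)*(-10) = -11 - 10/3 = -43/3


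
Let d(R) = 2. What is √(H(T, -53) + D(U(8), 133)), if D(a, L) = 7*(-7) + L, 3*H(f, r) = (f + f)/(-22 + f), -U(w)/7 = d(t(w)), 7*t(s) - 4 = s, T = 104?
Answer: 2*√320907/123 ≈ 9.2112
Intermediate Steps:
t(s) = 4/7 + s/7
U(w) = -14 (U(w) = -7*2 = -14)
H(f, r) = 2*f/(3*(-22 + f)) (H(f, r) = ((f + f)/(-22 + f))/3 = ((2*f)/(-22 + f))/3 = (2*f/(-22 + f))/3 = 2*f/(3*(-22 + f)))
D(a, L) = -49 + L
√(H(T, -53) + D(U(8), 133)) = √((⅔)*104/(-22 + 104) + (-49 + 133)) = √((⅔)*104/82 + 84) = √((⅔)*104*(1/82) + 84) = √(104/123 + 84) = √(10436/123) = 2*√320907/123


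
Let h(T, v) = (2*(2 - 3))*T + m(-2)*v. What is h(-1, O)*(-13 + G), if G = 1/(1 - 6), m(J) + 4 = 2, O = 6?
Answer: 132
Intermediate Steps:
m(J) = -2 (m(J) = -4 + 2 = -2)
G = -1/5 (G = 1/(-5) = -1/5 ≈ -0.20000)
h(T, v) = -2*T - 2*v (h(T, v) = (2*(2 - 3))*T - 2*v = (2*(-1))*T - 2*v = -2*T - 2*v)
h(-1, O)*(-13 + G) = (-2*(-1) - 2*6)*(-13 - 1/5) = (2 - 12)*(-66/5) = -10*(-66/5) = 132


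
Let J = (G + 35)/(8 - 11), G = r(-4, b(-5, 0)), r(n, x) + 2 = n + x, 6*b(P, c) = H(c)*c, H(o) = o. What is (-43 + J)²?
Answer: 24964/9 ≈ 2773.8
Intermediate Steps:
b(P, c) = c²/6 (b(P, c) = (c*c)/6 = c²/6)
r(n, x) = -2 + n + x (r(n, x) = -2 + (n + x) = -2 + n + x)
G = -6 (G = -2 - 4 + (⅙)*0² = -2 - 4 + (⅙)*0 = -2 - 4 + 0 = -6)
J = -29/3 (J = (-6 + 35)/(8 - 11) = 29/(-3) = 29*(-⅓) = -29/3 ≈ -9.6667)
(-43 + J)² = (-43 - 29/3)² = (-158/3)² = 24964/9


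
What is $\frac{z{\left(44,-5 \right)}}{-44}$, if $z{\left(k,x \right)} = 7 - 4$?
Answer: $- \frac{3}{44} \approx -0.068182$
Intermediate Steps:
$z{\left(k,x \right)} = 3$ ($z{\left(k,x \right)} = 7 - 4 = 3$)
$\frac{z{\left(44,-5 \right)}}{-44} = \frac{3}{-44} = 3 \left(- \frac{1}{44}\right) = - \frac{3}{44}$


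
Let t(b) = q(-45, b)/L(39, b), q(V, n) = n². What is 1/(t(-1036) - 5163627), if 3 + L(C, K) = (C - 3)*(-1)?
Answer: -39/202454749 ≈ -1.9264e-7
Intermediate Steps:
L(C, K) = -C (L(C, K) = -3 + (C - 3)*(-1) = -3 + (-3 + C)*(-1) = -3 + (3 - C) = -C)
t(b) = -b²/39 (t(b) = b²/((-1*39)) = b²/(-39) = b²*(-1/39) = -b²/39)
1/(t(-1036) - 5163627) = 1/(-1/39*(-1036)² - 5163627) = 1/(-1/39*1073296 - 5163627) = 1/(-1073296/39 - 5163627) = 1/(-202454749/39) = -39/202454749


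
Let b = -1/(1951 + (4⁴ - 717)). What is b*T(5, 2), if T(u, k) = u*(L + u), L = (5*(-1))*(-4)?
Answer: -25/298 ≈ -0.083893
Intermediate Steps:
L = 20 (L = -5*(-4) = 20)
T(u, k) = u*(20 + u)
b = -1/1490 (b = -1/(1951 + (256 - 717)) = -1/(1951 - 461) = -1/1490 ≈ -0.00067114)
b*T(5, 2) = -(20 + 5)/298 = -25/298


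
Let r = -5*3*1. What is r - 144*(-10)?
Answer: 1425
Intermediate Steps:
r = -15 (r = -15*1 = -15)
r - 144*(-10) = -15 - 144*(-10) = -15 + 1440 = 1425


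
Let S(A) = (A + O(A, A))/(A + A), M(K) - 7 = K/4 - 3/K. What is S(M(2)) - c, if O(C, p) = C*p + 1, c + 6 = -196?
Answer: 2467/12 ≈ 205.58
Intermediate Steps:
M(K) = 7 - 3/K + K/4 (M(K) = 7 + (K/4 - 3/K) = 7 + (-3/K + K/4) = 7 - 3/K + K/4)
c = -202 (c = -6 - 196 = -202)
O(C, p) = 1 + C*p
S(A) = (1 + A + A²)/(2*A) (S(A) = (A + (1 + A*A))/(A + A) = (A + (1 + A²))/((2*A)) = (1 + A + A²)*(1/(2*A)) = (1 + A + A²)/(2*A))
S(M(2)) - c = (1 + (7 - 3/2 + (¼)*2) + (7 - 3/2 + (¼)*2)²)/(2*(7 - 3/2 + (¼)*2)) - 1*(-202) = (1 + (7 - 3*½ + ½) + (7 - 3*½ + ½)²)/(2*(7 - 3*½ + ½)) + 202 = (1 + (7 - 3/2 + ½) + (7 - 3/2 + ½)²)/(2*(7 - 3/2 + ½)) + 202 = (½)*(1 + 6 + 6²)/6 + 202 = (½)*(⅙)*(1 + 6 + 36) + 202 = (½)*(⅙)*43 + 202 = 43/12 + 202 = 2467/12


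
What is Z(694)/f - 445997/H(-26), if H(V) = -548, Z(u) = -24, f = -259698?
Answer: 19304090343/23719084 ≈ 813.86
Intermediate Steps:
Z(694)/f - 445997/H(-26) = -24/(-259698) - 445997/(-548) = -24*(-1/259698) - 445997*(-1/548) = 4/43283 + 445997/548 = 19304090343/23719084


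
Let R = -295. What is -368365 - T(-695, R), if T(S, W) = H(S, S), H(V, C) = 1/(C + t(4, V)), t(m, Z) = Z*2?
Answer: -768041024/2085 ≈ -3.6837e+5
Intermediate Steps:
t(m, Z) = 2*Z
H(V, C) = 1/(C + 2*V)
T(S, W) = 1/(3*S) (T(S, W) = 1/(S + 2*S) = 1/(3*S))
-368365 - T(-695, R) = -368365 - 1/(3*(-695)) = -368365 - (-1)/(3*695) = -368365 - 1*(-1/2085) = -368365 + 1/2085 = -768041024/2085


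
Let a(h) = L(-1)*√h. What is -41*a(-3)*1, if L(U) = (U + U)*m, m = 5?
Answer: 410*I*√3 ≈ 710.14*I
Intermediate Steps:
L(U) = 10*U (L(U) = (U + U)*5 = (2*U)*5 = 10*U)
a(h) = -10*√h (a(h) = (10*(-1))*√h = -10*√h)
-41*a(-3)*1 = -(-410)*√(-3)*1 = -(-410)*I*√3*1 = (410*I*√3)*1 = 410*I*√3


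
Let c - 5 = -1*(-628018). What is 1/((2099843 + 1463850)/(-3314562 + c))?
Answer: -2686539/3563693 ≈ -0.75386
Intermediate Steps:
c = 628023 (c = 5 - 1*(-628018) = 5 + 628018 = 628023)
1/((2099843 + 1463850)/(-3314562 + c)) = 1/((2099843 + 1463850)/(-3314562 + 628023)) = 1/(3563693/(-2686539)) = 1/(3563693*(-1/2686539)) = 1/(-3563693/2686539) = -2686539/3563693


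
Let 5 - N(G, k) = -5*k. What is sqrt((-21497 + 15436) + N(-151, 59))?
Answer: I*sqrt(5761) ≈ 75.901*I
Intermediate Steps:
N(G, k) = 5 + 5*k (N(G, k) = 5 - (-5)*k = 5 + 5*k)
sqrt((-21497 + 15436) + N(-151, 59)) = sqrt((-21497 + 15436) + (5 + 5*59)) = sqrt(-6061 + (5 + 295)) = sqrt(-6061 + 300) = sqrt(-5761) = I*sqrt(5761)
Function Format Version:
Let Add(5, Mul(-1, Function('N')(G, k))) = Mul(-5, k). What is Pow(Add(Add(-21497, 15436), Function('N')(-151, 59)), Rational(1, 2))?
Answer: Mul(I, Pow(5761, Rational(1, 2))) ≈ Mul(75.901, I)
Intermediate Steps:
Function('N')(G, k) = Add(5, Mul(5, k)) (Function('N')(G, k) = Add(5, Mul(-1, Mul(-5, k))) = Add(5, Mul(5, k)))
Pow(Add(Add(-21497, 15436), Function('N')(-151, 59)), Rational(1, 2)) = Pow(Add(Add(-21497, 15436), Add(5, Mul(5, 59))), Rational(1, 2)) = Pow(Add(-6061, Add(5, 295)), Rational(1, 2)) = Pow(Add(-6061, 300), Rational(1, 2)) = Pow(-5761, Rational(1, 2)) = Mul(I, Pow(5761, Rational(1, 2)))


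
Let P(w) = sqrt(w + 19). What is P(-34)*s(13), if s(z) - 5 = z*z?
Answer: 174*I*sqrt(15) ≈ 673.9*I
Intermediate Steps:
P(w) = sqrt(19 + w)
s(z) = 5 + z**2 (s(z) = 5 + z*z = 5 + z**2)
P(-34)*s(13) = sqrt(19 - 34)*(5 + 13**2) = sqrt(-15)*(5 + 169) = (I*sqrt(15))*174 = 174*I*sqrt(15)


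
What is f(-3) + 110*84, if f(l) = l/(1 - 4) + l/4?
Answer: 36961/4 ≈ 9240.3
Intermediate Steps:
f(l) = -l/12 (f(l) = l/(-3) + l*(¼) = l*(-⅓) + l/4 = -l/3 + l/4 = -l/12)
f(-3) + 110*84 = -1/12*(-3) + 110*84 = ¼ + 9240 = 36961/4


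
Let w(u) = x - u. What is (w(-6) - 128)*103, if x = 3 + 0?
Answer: -12257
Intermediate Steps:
x = 3
w(u) = 3 - u
(w(-6) - 128)*103 = ((3 - 1*(-6)) - 128)*103 = ((3 + 6) - 128)*103 = (9 - 128)*103 = -119*103 = -12257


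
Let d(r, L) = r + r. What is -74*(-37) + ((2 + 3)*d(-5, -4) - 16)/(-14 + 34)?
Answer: 27347/10 ≈ 2734.7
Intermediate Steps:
d(r, L) = 2*r
-74*(-37) + ((2 + 3)*d(-5, -4) - 16)/(-14 + 34) = -74*(-37) + ((2 + 3)*(2*(-5)) - 16)/(-14 + 34) = 2738 + (5*(-10) - 16)/20 = 2738 + (-50 - 16)*(1/20) = 2738 - 66*1/20 = 2738 - 33/10 = 27347/10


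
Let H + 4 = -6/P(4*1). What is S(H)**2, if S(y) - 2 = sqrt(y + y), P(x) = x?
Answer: (2 + I*sqrt(11))**2 ≈ -7.0 + 13.266*I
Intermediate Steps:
H = -11/2 (H = -4 - 6/(4*1) = -4 - 6/4 = -4 - 6*1/4 = -4 - 3/2 = -11/2 ≈ -5.5000)
S(y) = 2 + sqrt(2)*sqrt(y) (S(y) = 2 + sqrt(y + y) = 2 + sqrt(2*y) = 2 + sqrt(2)*sqrt(y))
S(H)**2 = (2 + sqrt(2)*sqrt(-11/2))**2 = (2 + sqrt(2)*(I*sqrt(22)/2))**2 = (2 + I*sqrt(11))**2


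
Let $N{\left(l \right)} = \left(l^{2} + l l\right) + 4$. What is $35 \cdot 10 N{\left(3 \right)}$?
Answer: $7700$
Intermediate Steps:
$N{\left(l \right)} = 4 + 2 l^{2}$ ($N{\left(l \right)} = \left(l^{2} + l^{2}\right) + 4 = 2 l^{2} + 4 = 4 + 2 l^{2}$)
$35 \cdot 10 N{\left(3 \right)} = 35 \cdot 10 \left(4 + 2 \cdot 3^{2}\right) = 350 \left(4 + 2 \cdot 9\right) = 350 \left(4 + 18\right) = 350 \cdot 22 = 7700$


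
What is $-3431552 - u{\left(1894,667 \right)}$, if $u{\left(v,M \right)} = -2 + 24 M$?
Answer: $-3447558$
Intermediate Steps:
$-3431552 - u{\left(1894,667 \right)} = -3431552 - \left(-2 + 24 \cdot 667\right) = -3431552 - \left(-2 + 16008\right) = -3431552 - 16006 = -3447558$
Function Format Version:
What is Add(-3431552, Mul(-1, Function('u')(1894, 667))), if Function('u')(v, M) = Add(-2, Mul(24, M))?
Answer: -3447558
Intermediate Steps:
Add(-3431552, Mul(-1, Function('u')(1894, 667))) = Add(-3431552, Mul(-1, Add(-2, Mul(24, 667)))) = Add(-3431552, Mul(-1, Add(-2, 16008))) = Add(-3431552, Mul(-1, 16006)) = Add(-3431552, -16006) = -3447558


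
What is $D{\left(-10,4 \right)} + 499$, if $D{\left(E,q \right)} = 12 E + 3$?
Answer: $382$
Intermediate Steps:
$D{\left(E,q \right)} = 3 + 12 E$
$D{\left(-10,4 \right)} + 499 = \left(3 + 12 \left(-10\right)\right) + 499 = \left(3 - 120\right) + 499 = -117 + 499 = 382$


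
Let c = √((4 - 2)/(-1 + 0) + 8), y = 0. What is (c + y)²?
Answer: 6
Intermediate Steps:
c = √6 (c = √(2/(-1) + 8) = √(2*(-1) + 8) = √(-2 + 8) = √6 ≈ 2.4495)
(c + y)² = (√6 + 0)² = (√6)² = 6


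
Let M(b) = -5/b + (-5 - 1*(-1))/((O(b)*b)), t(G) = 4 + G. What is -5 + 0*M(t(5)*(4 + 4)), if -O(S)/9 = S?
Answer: -5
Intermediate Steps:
O(S) = -9*S
M(b) = -5/b + 4/(9*b²) (M(b) = -5/b + (-5 - 1*(-1))/(((-9*b)*b)) = -5/b + (-5 + 1)/((-9*b²)) = -5/b - (-4)/(9*b²) = -5/b + 4/(9*b²))
-5 + 0*M(t(5)*(4 + 4)) = -5 + 0*((4 - 45*(4 + 5)*(4 + 4))/(9*((4 + 5)*(4 + 4))²)) = -5 + 0*((4 - 405*8)/(9*(9*8)²)) = -5 + 0*((⅑)*(4 - 45*72)/72²) = -5 + 0*((⅑)*(1/5184)*(4 - 3240)) = -5 + 0*((⅑)*(1/5184)*(-3236)) = -5 + 0*(-809/11664) = -5 + 0 = -5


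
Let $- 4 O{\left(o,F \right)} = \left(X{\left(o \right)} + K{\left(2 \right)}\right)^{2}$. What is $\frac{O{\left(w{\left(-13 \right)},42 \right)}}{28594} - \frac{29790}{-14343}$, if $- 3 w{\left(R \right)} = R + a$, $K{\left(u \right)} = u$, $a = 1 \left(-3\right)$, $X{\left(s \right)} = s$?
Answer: $\frac{2554867279}{1230371226} \approx 2.0765$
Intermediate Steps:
$a = -3$
$w{\left(R \right)} = 1 - \frac{R}{3}$ ($w{\left(R \right)} = - \frac{R - 3}{3} = - \frac{-3 + R}{3} = 1 - \frac{R}{3}$)
$O{\left(o,F \right)} = - \frac{\left(2 + o\right)^{2}}{4}$ ($O{\left(o,F \right)} = - \frac{\left(o + 2\right)^{2}}{4} = - \frac{\left(2 + o\right)^{2}}{4}$)
$\frac{O{\left(w{\left(-13 \right)},42 \right)}}{28594} - \frac{29790}{-14343} = \frac{\left(- \frac{1}{4}\right) \left(2 + \left(1 - - \frac{13}{3}\right)\right)^{2}}{28594} - \frac{29790}{-14343} = - \frac{\left(2 + \left(1 + \frac{13}{3}\right)\right)^{2}}{4} \cdot \frac{1}{28594} - - \frac{9930}{4781} = - \frac{\left(2 + \frac{16}{3}\right)^{2}}{4} \cdot \frac{1}{28594} + \frac{9930}{4781} = - \frac{\left(\frac{22}{3}\right)^{2}}{4} \cdot \frac{1}{28594} + \frac{9930}{4781} = \left(- \frac{1}{4}\right) \frac{484}{9} \cdot \frac{1}{28594} + \frac{9930}{4781} = \left(- \frac{121}{9}\right) \frac{1}{28594} + \frac{9930}{4781} = - \frac{121}{257346} + \frac{9930}{4781} = \frac{2554867279}{1230371226}$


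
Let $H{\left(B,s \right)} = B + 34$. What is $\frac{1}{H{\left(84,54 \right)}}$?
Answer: $\frac{1}{118} \approx 0.0084746$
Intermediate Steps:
$H{\left(B,s \right)} = 34 + B$
$\frac{1}{H{\left(84,54 \right)}} = \frac{1}{34 + 84} = \frac{1}{118}$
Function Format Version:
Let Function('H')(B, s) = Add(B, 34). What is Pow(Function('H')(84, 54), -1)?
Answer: Rational(1, 118) ≈ 0.0084746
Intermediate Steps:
Function('H')(B, s) = Add(34, B)
Pow(Function('H')(84, 54), -1) = Pow(Add(34, 84), -1) = Pow(118, -1) = Rational(1, 118)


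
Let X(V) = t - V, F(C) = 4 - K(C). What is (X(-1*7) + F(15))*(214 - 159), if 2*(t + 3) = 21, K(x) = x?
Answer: 385/2 ≈ 192.50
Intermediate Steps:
t = 15/2 (t = -3 + (1/2)*21 = -3 + 21/2 = 15/2 ≈ 7.5000)
F(C) = 4 - C
X(V) = 15/2 - V
(X(-1*7) + F(15))*(214 - 159) = ((15/2 - (-1)*7) + (4 - 1*15))*(214 - 159) = ((15/2 - 1*(-7)) + (4 - 15))*55 = ((15/2 + 7) - 11)*55 = (29/2 - 11)*55 = (7/2)*55 = 385/2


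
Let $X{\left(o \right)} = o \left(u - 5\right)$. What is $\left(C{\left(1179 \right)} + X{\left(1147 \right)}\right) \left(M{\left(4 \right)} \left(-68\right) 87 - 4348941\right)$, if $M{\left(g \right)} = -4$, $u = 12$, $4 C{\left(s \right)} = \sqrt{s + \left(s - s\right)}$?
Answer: $-34727649033 - \frac{12975831 \sqrt{131}}{4} \approx -3.4765 \cdot 10^{10}$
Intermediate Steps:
$C{\left(s \right)} = \frac{\sqrt{s}}{4}$ ($C{\left(s \right)} = \frac{\sqrt{s + \left(s - s\right)}}{4} = \frac{\sqrt{s + 0}}{4} = \frac{\sqrt{s}}{4}$)
$X{\left(o \right)} = 7 o$ ($X{\left(o \right)} = o \left(12 - 5\right) = o 7 = 7 o$)
$\left(C{\left(1179 \right)} + X{\left(1147 \right)}\right) \left(M{\left(4 \right)} \left(-68\right) 87 - 4348941\right) = \left(\frac{\sqrt{1179}}{4} + 7 \cdot 1147\right) \left(\left(-4\right) \left(-68\right) 87 - 4348941\right) = \left(\frac{3 \sqrt{131}}{4} + 8029\right) \left(272 \cdot 87 - 4348941\right) = \left(\frac{3 \sqrt{131}}{4} + 8029\right) \left(23664 - 4348941\right) = \left(8029 + \frac{3 \sqrt{131}}{4}\right) \left(-4325277\right) = -34727649033 - \frac{12975831 \sqrt{131}}{4}$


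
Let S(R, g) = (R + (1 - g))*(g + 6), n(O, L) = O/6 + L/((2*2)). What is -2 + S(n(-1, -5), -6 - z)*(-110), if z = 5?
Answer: 34913/6 ≈ 5818.8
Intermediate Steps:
n(O, L) = L/4 + O/6 (n(O, L) = O*(1/6) + L/4 = O/6 + L*(1/4) = O/6 + L/4 = L/4 + O/6)
S(R, g) = (6 + g)*(1 + R - g) (S(R, g) = (1 + R - g)*(6 + g) = (6 + g)*(1 + R - g))
-2 + S(n(-1, -5), -6 - z)*(-110) = -2 + (6 - (-6 - 1*5)**2 - 5*(-6 - 1*5) + 6*((1/4)*(-5) + (1/6)*(-1)) + ((1/4)*(-5) + (1/6)*(-1))*(-6 - 1*5))*(-110) = -2 + (6 - (-6 - 5)**2 - 5*(-6 - 5) + 6*(-5/4 - 1/6) + (-5/4 - 1/6)*(-6 - 5))*(-110) = -2 + (6 - 1*(-11)**2 - 5*(-11) + 6*(-17/12) - 17/12*(-11))*(-110) = -2 + (6 - 1*121 + 55 - 17/2 + 187/12)*(-110) = -2 + (6 - 121 + 55 - 17/2 + 187/12)*(-110) = -2 - 635/12*(-110) = -2 + 34925/6 = 34913/6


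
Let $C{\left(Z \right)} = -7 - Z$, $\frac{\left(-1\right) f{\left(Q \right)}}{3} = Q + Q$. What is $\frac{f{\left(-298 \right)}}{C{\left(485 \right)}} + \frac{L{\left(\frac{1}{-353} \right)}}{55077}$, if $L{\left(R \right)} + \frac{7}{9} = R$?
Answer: $- \frac{26072066401}{7174164789} \approx -3.6342$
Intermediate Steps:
$L{\left(R \right)} = - \frac{7}{9} + R$
$f{\left(Q \right)} = - 6 Q$ ($f{\left(Q \right)} = - 3 \left(Q + Q\right) = - 3 \cdot 2 Q = - 6 Q$)
$\frac{f{\left(-298 \right)}}{C{\left(485 \right)}} + \frac{L{\left(\frac{1}{-353} \right)}}{55077} = \frac{\left(-6\right) \left(-298\right)}{-7 - 485} + \frac{- \frac{7}{9} + \frac{1}{-353}}{55077} = \frac{1788}{-7 - 485} + \left(- \frac{7}{9} - \frac{1}{353}\right) \frac{1}{55077} = \frac{1788}{-492} - \frac{2480}{174979629} = 1788 \left(- \frac{1}{492}\right) - \frac{2480}{174979629} = - \frac{149}{41} - \frac{2480}{174979629} = - \frac{26072066401}{7174164789}$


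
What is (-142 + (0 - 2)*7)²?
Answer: 24336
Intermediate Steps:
(-142 + (0 - 2)*7)² = (-142 - 2*7)² = (-142 - 14)² = (-156)² = 24336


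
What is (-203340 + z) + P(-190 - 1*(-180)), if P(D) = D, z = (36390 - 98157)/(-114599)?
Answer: -23303644883/114599 ≈ -2.0335e+5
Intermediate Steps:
z = 61767/114599 (z = -61767*(-1/114599) = 61767/114599 ≈ 0.53898)
(-203340 + z) + P(-190 - 1*(-180)) = (-203340 + 61767/114599) + (-190 - 1*(-180)) = -23302498893/114599 + (-190 + 180) = -23302498893/114599 - 10 = -23303644883/114599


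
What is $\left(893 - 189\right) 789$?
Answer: $555456$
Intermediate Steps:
$\left(893 - 189\right) 789 = 704 \cdot 789 = 555456$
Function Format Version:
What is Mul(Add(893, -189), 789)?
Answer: 555456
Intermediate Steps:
Mul(Add(893, -189), 789) = Mul(704, 789) = 555456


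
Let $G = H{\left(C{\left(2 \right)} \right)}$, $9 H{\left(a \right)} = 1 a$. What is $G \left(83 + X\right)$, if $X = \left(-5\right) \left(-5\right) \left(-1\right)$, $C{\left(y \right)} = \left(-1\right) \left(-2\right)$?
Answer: $\frac{116}{9} \approx 12.889$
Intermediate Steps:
$C{\left(y \right)} = 2$
$X = -25$ ($X = 25 \left(-1\right) = -25$)
$H{\left(a \right)} = \frac{a}{9}$ ($H{\left(a \right)} = \frac{1 a}{9} = \frac{a}{9}$)
$G = \frac{2}{9}$ ($G = \frac{1}{9} \cdot 2 = \frac{2}{9} \approx 0.22222$)
$G \left(83 + X\right) = \frac{2 \left(83 - 25\right)}{9} = \frac{2}{9} \cdot 58 = \frac{116}{9}$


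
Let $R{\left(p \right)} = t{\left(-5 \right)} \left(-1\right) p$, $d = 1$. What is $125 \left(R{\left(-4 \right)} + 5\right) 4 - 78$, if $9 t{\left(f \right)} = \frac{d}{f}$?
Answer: $\frac{21398}{9} \approx 2377.6$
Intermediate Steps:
$t{\left(f \right)} = \frac{1}{9 f}$ ($t{\left(f \right)} = \frac{1 \frac{1}{f}}{9} = \frac{1}{9 f}$)
$R{\left(p \right)} = \frac{p}{45}$ ($R{\left(p \right)} = \frac{1}{9 \left(-5\right)} \left(-1\right) p = \frac{1}{9} \left(- \frac{1}{5}\right) \left(-1\right) p = \left(- \frac{1}{45}\right) \left(-1\right) p = \frac{p}{45}$)
$125 \left(R{\left(-4 \right)} + 5\right) 4 - 78 = 125 \left(\frac{1}{45} \left(-4\right) + 5\right) 4 - 78 = 125 \left(- \frac{4}{45} + 5\right) 4 - 78 = 125 \cdot \frac{221}{45} \cdot 4 - 78 = 125 \cdot \frac{884}{45} - 78 = \frac{22100}{9} - 78 = \frac{21398}{9}$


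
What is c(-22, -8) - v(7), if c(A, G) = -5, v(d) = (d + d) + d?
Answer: -26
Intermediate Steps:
v(d) = 3*d (v(d) = 2*d + d = 3*d)
c(-22, -8) - v(7) = -5 - 3*7 = -5 - 1*21 = -5 - 21 = -26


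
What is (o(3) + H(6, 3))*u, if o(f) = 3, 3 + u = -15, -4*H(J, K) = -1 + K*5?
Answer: 9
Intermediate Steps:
H(J, K) = ¼ - 5*K/4 (H(J, K) = -(-1 + K*5)/4 = -(-1 + 5*K)/4 = ¼ - 5*K/4)
u = -18 (u = -3 - 15 = -18)
(o(3) + H(6, 3))*u = (3 + (¼ - 5/4*3))*(-18) = (3 + (¼ - 15/4))*(-18) = (3 - 7/2)*(-18) = -½*(-18) = 9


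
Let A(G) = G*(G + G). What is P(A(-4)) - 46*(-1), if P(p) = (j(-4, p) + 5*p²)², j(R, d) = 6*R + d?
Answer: 26296430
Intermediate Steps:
A(G) = 2*G² (A(G) = G*(2*G) = 2*G²)
j(R, d) = d + 6*R
P(p) = (-24 + p + 5*p²)² (P(p) = ((p + 6*(-4)) + 5*p²)² = ((p - 24) + 5*p²)² = ((-24 + p) + 5*p²)² = (-24 + p + 5*p²)²)
P(A(-4)) - 46*(-1) = (-24 + 2*(-4)² + 5*(2*(-4)²)²)² - 46*(-1) = (-24 + 2*16 + 5*(2*16)²)² + 46 = (-24 + 32 + 5*32²)² + 46 = (-24 + 32 + 5*1024)² + 46 = (-24 + 32 + 5120)² + 46 = 5128² + 46 = 26296384 + 46 = 26296430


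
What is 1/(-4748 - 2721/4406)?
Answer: -4406/20922409 ≈ -0.00021059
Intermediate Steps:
1/(-4748 - 2721/4406) = 1/(-20922409/4406) = -4406/20922409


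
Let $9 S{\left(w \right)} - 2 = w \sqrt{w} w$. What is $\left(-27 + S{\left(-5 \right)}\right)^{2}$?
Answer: $\frac{54956}{81} - \frac{12050 i \sqrt{5}}{81} \approx 678.47 - 332.65 i$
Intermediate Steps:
$S{\left(w \right)} = \frac{2}{9} + \frac{w^{\frac{5}{2}}}{9}$ ($S{\left(w \right)} = \frac{2}{9} + \frac{w \sqrt{w} w}{9} = \frac{2}{9} + \frac{w^{\frac{3}{2}} w}{9} = \frac{2}{9} + \frac{w^{\frac{5}{2}}}{9}$)
$\left(-27 + S{\left(-5 \right)}\right)^{2} = \left(-27 + \left(\frac{2}{9} + \frac{\left(-5\right)^{\frac{5}{2}}}{9}\right)\right)^{2} = \left(-27 + \left(\frac{2}{9} + \frac{25 i \sqrt{5}}{9}\right)\right)^{2} = \left(- \frac{241}{9} + \frac{25 i \sqrt{5}}{9}\right)^{2}$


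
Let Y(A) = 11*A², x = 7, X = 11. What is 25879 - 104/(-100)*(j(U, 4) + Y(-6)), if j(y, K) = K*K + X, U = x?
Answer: 657973/25 ≈ 26319.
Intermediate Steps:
U = 7
j(y, K) = 11 + K² (j(y, K) = K*K + 11 = K² + 11 = 11 + K²)
25879 - 104/(-100)*(j(U, 4) + Y(-6)) = 25879 - 104/(-100)*((11 + 4²) + 11*(-6)²) = 25879 - 104*(-1/100)*((11 + 16) + 11*36) = 25879 - (-26)*(27 + 396)/25 = 25879 - (-26)*423/25 = 25879 - 1*(-10998/25) = 25879 + 10998/25 = 657973/25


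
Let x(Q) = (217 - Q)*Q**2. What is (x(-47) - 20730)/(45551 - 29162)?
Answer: 62494/1821 ≈ 34.318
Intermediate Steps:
x(Q) = Q**2*(217 - Q)
(x(-47) - 20730)/(45551 - 29162) = ((-47)**2*(217 - 1*(-47)) - 20730)/(45551 - 29162) = (2209*(217 + 47) - 20730)/16389 = (2209*264 - 20730)*(1/16389) = (583176 - 20730)*(1/16389) = 562446*(1/16389) = 62494/1821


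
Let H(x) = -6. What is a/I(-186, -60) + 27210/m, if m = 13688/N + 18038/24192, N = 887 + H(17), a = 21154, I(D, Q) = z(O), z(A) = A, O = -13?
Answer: 98997670282/2255705231 ≈ 43.888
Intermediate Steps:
I(D, Q) = -13
N = 881 (N = 887 - 6 = 881)
m = 173515787/10656576 (m = 13688/881 + 18038/24192 = 13688*(1/881) + 18038*(1/24192) = 13688/881 + 9019/12096 = 173515787/10656576 ≈ 16.283)
a/I(-186, -60) + 27210/m = 21154/(-13) + 27210/(173515787/10656576) = 21154*(-1/13) + 27210*(10656576/173515787) = -21154/13 + 289965432960/173515787 = 98997670282/2255705231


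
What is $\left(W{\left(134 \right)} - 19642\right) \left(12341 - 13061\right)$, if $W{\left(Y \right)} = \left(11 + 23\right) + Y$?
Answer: $14021280$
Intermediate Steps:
$W{\left(Y \right)} = 34 + Y$
$\left(W{\left(134 \right)} - 19642\right) \left(12341 - 13061\right) = \left(\left(34 + 134\right) - 19642\right) \left(12341 - 13061\right) = \left(168 - 19642\right) \left(-720\right) = \left(-19474\right) \left(-720\right) = 14021280$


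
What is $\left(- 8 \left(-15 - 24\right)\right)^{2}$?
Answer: $97344$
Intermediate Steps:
$\left(- 8 \left(-15 - 24\right)\right)^{2} = \left(\left(-8\right) \left(-39\right)\right)^{2} = 312^{2} = 97344$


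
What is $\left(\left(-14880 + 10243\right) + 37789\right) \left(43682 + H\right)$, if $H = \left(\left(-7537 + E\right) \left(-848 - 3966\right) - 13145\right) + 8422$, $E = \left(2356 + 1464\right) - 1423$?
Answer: $821603330688$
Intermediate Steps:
$E = 2397$ ($E = 3820 - 1423 = 2397$)
$H = 24739237$ ($H = \left(\left(-7537 + 2397\right) \left(-848 - 3966\right) - 13145\right) + 8422 = \left(\left(-5140\right) \left(-4814\right) - 13145\right) + 8422 = \left(24743960 - 13145\right) + 8422 = 24730815 + 8422 = 24739237$)
$\left(\left(-14880 + 10243\right) + 37789\right) \left(43682 + H\right) = \left(\left(-14880 + 10243\right) + 37789\right) \left(43682 + 24739237\right) = \left(-4637 + 37789\right) 24782919 = 33152 \cdot 24782919 = 821603330688$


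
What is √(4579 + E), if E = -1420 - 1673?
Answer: √1486 ≈ 38.549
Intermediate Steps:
E = -3093
√(4579 + E) = √(4579 - 3093) = √1486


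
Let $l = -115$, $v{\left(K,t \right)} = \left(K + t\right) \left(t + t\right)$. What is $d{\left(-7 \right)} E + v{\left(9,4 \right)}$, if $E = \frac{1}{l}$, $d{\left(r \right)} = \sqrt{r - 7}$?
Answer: $104 - \frac{i \sqrt{14}}{115} \approx 104.0 - 0.032536 i$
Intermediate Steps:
$d{\left(r \right)} = \sqrt{-7 + r}$
$v{\left(K,t \right)} = 2 t \left(K + t\right)$ ($v{\left(K,t \right)} = \left(K + t\right) 2 t = 2 t \left(K + t\right)$)
$E = - \frac{1}{115}$ ($E = \frac{1}{-115} = - \frac{1}{115} \approx -0.0086956$)
$d{\left(-7 \right)} E + v{\left(9,4 \right)} = \sqrt{-7 - 7} \left(- \frac{1}{115}\right) + 2 \cdot 4 \left(9 + 4\right) = \sqrt{-14} \left(- \frac{1}{115}\right) + 2 \cdot 4 \cdot 13 = i \sqrt{14} \left(- \frac{1}{115}\right) + 104 = - \frac{i \sqrt{14}}{115} + 104 = 104 - \frac{i \sqrt{14}}{115}$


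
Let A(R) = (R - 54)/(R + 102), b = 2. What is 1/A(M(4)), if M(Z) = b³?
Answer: -55/23 ≈ -2.3913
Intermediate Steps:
M(Z) = 8 (M(Z) = 2³ = 8)
A(R) = (-54 + R)/(102 + R)
1/A(M(4)) = 1/((-54 + 8)/(102 + 8)) = 1/(-46/110) = 1/((1/110)*(-46)) = 1/(-23/55) = -55/23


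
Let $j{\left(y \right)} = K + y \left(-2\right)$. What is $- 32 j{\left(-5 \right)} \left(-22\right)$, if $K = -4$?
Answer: $4224$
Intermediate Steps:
$j{\left(y \right)} = -4 - 2 y$ ($j{\left(y \right)} = -4 + y \left(-2\right) = -4 - 2 y$)
$- 32 j{\left(-5 \right)} \left(-22\right) = - 32 \left(-4 - -10\right) \left(-22\right) = - 32 \left(-4 + 10\right) \left(-22\right) = \left(-32\right) 6 \left(-22\right) = \left(-192\right) \left(-22\right) = 4224$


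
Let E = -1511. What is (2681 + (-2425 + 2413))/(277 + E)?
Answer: -2669/1234 ≈ -2.1629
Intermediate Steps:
(2681 + (-2425 + 2413))/(277 + E) = (2681 + (-2425 + 2413))/(277 - 1511) = (2681 - 12)/(-1234) = 2669*(-1/1234) = -2669/1234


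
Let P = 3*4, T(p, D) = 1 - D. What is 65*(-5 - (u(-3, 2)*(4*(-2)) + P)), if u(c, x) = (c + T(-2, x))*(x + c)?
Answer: 975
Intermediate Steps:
u(c, x) = (c + x)*(1 + c - x) (u(c, x) = (c + (1 - x))*(x + c) = (1 + c - x)*(c + x) = (c + x)*(1 + c - x))
P = 12
65*(-5 - (u(-3, 2)*(4*(-2)) + P)) = 65*(-5 - ((-3 + 2 + (-3)² - 1*2²)*(4*(-2)) + 12)) = 65*(-5 - ((-3 + 2 + 9 - 1*4)*(-8) + 12)) = 65*(-5 - ((-3 + 2 + 9 - 4)*(-8) + 12)) = 65*(-5 - (4*(-8) + 12)) = 65*(-5 - (-32 + 12)) = 65*(-5 - 1*(-20)) = 65*(-5 + 20) = 65*15 = 975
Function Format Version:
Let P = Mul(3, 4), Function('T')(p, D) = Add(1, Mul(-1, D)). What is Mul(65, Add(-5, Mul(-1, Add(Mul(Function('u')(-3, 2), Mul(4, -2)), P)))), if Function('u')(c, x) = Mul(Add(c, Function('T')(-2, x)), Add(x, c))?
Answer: 975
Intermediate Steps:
Function('u')(c, x) = Mul(Add(c, x), Add(1, c, Mul(-1, x))) (Function('u')(c, x) = Mul(Add(c, Add(1, Mul(-1, x))), Add(x, c)) = Mul(Add(1, c, Mul(-1, x)), Add(c, x)) = Mul(Add(c, x), Add(1, c, Mul(-1, x))))
P = 12
Mul(65, Add(-5, Mul(-1, Add(Mul(Function('u')(-3, 2), Mul(4, -2)), P)))) = Mul(65, Add(-5, Mul(-1, Add(Mul(Add(-3, 2, Pow(-3, 2), Mul(-1, Pow(2, 2))), Mul(4, -2)), 12)))) = Mul(65, Add(-5, Mul(-1, Add(Mul(Add(-3, 2, 9, Mul(-1, 4)), -8), 12)))) = Mul(65, Add(-5, Mul(-1, Add(Mul(Add(-3, 2, 9, -4), -8), 12)))) = Mul(65, Add(-5, Mul(-1, Add(Mul(4, -8), 12)))) = Mul(65, Add(-5, Mul(-1, Add(-32, 12)))) = Mul(65, Add(-5, Mul(-1, -20))) = Mul(65, Add(-5, 20)) = Mul(65, 15) = 975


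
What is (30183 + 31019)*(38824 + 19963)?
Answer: 3597881974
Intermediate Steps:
(30183 + 31019)*(38824 + 19963) = 61202*58787 = 3597881974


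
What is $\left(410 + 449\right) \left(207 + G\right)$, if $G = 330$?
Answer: $461283$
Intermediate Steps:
$\left(410 + 449\right) \left(207 + G\right) = \left(410 + 449\right) \left(207 + 330\right) = 859 \cdot 537 = 461283$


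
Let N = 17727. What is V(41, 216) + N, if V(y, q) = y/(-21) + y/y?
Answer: 372247/21 ≈ 17726.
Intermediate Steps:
V(y, q) = 1 - y/21 (V(y, q) = y*(-1/21) + 1 = -y/21 + 1 = 1 - y/21)
V(41, 216) + N = (1 - 1/21*41) + 17727 = (1 - 41/21) + 17727 = -20/21 + 17727 = 372247/21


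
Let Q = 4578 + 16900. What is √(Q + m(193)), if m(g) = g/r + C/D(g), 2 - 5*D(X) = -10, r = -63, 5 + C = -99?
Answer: √9451337/21 ≈ 146.40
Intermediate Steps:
C = -104 (C = -5 - 99 = -104)
D(X) = 12/5 (D(X) = ⅖ - ⅕*(-10) = ⅖ + 2 = 12/5)
Q = 21478
m(g) = -130/3 - g/63 (m(g) = g/(-63) - 104/12/5 = g*(-1/63) - 104*5/12 = -g/63 - 130/3 = -130/3 - g/63)
√(Q + m(193)) = √(21478 + (-130/3 - 1/63*193)) = √(21478 + (-130/3 - 193/63)) = √(21478 - 2923/63) = √(1350191/63) = √9451337/21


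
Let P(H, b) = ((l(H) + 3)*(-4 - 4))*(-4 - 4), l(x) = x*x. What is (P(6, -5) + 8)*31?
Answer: 77624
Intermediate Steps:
l(x) = x²
P(H, b) = 192 + 64*H² (P(H, b) = ((H² + 3)*(-4 - 4))*(-4 - 4) = ((3 + H²)*(-8))*(-8) = (-24 - 8*H²)*(-8) = 192 + 64*H²)
(P(6, -5) + 8)*31 = ((192 + 64*6²) + 8)*31 = ((192 + 64*36) + 8)*31 = ((192 + 2304) + 8)*31 = (2496 + 8)*31 = 2504*31 = 77624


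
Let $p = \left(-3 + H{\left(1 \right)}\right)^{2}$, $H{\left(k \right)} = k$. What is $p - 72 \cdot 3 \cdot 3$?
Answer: $-644$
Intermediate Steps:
$p = 4$ ($p = \left(-3 + 1\right)^{2} = \left(-2\right)^{2} = 4$)
$p - 72 \cdot 3 \cdot 3 = 4 - 72 \cdot 3 \cdot 3 = 4 - 648 = -644$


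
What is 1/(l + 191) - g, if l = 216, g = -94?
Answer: 38259/407 ≈ 94.002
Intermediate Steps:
1/(l + 191) - g = 1/(216 + 191) - 1*(-94) = 1/407 + 94 = 38259/407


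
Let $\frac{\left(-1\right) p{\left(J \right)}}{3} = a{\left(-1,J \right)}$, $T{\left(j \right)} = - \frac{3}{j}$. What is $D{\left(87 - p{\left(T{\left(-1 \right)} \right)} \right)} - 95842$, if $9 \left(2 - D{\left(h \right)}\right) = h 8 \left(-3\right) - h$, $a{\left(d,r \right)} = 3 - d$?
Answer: $-95565$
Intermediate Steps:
$p{\left(J \right)} = -12$ ($p{\left(J \right)} = - 3 \left(3 - -1\right) = - 3 \left(3 + 1\right) = \left(-3\right) 4 = -12$)
$D{\left(h \right)} = 2 + \frac{25 h}{9}$ ($D{\left(h \right)} = 2 - \frac{h 8 \left(-3\right) - h}{9} = 2 - \frac{8 h \left(-3\right) - h}{9} = 2 - \frac{- 24 h - h}{9} = 2 - \frac{\left(-25\right) h}{9} = 2 + \frac{25 h}{9}$)
$D{\left(87 - p{\left(T{\left(-1 \right)} \right)} \right)} - 95842 = \left(2 + \frac{25 \left(87 - -12\right)}{9}\right) - 95842 = \left(2 + \frac{25 \left(87 + 12\right)}{9}\right) - 95842 = \left(2 + \frac{25}{9} \cdot 99\right) - 95842 = \left(2 + 275\right) - 95842 = 277 - 95842 = -95565$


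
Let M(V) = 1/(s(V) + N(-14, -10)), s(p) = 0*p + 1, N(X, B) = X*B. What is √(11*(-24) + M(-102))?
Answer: I*√5248443/141 ≈ 16.248*I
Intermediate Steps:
N(X, B) = B*X
s(p) = 1 (s(p) = 0 + 1 = 1)
M(V) = 1/141 (M(V) = 1/(1 - 10*(-14)) = 1/(1 + 140) = 1/141)
√(11*(-24) + M(-102)) = √(11*(-24) + 1/141) = √(-264 + 1/141) = √(-37223/141) = I*√5248443/141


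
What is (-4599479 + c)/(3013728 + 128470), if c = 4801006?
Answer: 201527/3142198 ≈ 0.064136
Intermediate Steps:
(-4599479 + c)/(3013728 + 128470) = (-4599479 + 4801006)/(3013728 + 128470) = 201527/3142198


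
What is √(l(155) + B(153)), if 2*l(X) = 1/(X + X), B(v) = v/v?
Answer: 3*√10695/310 ≈ 1.0008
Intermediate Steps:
B(v) = 1
l(X) = 1/(4*X) (l(X) = 1/(2*(X + X)) = 1/(2*((2*X))) = (1/(2*X))/2 = 1/(4*X))
√(l(155) + B(153)) = √((¼)/155 + 1) = √((¼)*(1/155) + 1) = √(1/620 + 1) = √(621/620) = 3*√10695/310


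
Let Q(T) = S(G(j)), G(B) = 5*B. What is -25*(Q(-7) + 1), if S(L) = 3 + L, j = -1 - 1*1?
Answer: 150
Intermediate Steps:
j = -2 (j = -1 - 1 = -2)
Q(T) = -7 (Q(T) = 3 + 5*(-2) = 3 - 10 = -7)
-25*(Q(-7) + 1) = -25*(-7 + 1) = -25*(-6) = 150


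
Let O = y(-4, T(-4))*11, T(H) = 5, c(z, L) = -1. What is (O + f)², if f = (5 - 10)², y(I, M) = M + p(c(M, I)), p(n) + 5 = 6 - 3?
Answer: 3364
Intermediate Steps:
p(n) = -2 (p(n) = -5 + (6 - 3) = -5 + 3 = -2)
y(I, M) = -2 + M (y(I, M) = M - 2 = -2 + M)
f = 25 (f = (-5)² = 25)
O = 33 (O = (-2 + 5)*11 = 3*11 = 33)
(O + f)² = (33 + 25)² = 58² = 3364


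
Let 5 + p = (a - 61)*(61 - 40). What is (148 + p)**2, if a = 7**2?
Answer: 11881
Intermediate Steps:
a = 49
p = -257 (p = -5 + (49 - 61)*(61 - 40) = -5 - 12*21 = -5 - 252 = -257)
(148 + p)**2 = (148 - 257)**2 = (-109)**2 = 11881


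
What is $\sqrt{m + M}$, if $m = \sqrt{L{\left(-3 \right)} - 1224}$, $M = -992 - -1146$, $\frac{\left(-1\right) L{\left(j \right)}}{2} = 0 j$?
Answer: $\sqrt{154 + 6 i \sqrt{34}} \approx 12.488 + 1.4007 i$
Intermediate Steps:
$L{\left(j \right)} = 0$ ($L{\left(j \right)} = - 2 \cdot 0 j = \left(-2\right) 0 = 0$)
$M = 154$ ($M = -992 + 1146 = 154$)
$m = 6 i \sqrt{34}$ ($m = \sqrt{0 - 1224} = \sqrt{-1224} = 6 i \sqrt{34} \approx 34.986 i$)
$\sqrt{m + M} = \sqrt{6 i \sqrt{34} + 154} = \sqrt{154 + 6 i \sqrt{34}}$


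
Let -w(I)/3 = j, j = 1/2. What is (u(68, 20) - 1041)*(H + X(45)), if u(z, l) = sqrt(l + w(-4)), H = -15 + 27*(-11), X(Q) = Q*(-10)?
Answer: 793242 - 381*sqrt(74) ≈ 7.8996e+5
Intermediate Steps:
j = 1/2 ≈ 0.50000
w(I) = -3/2 (w(I) = -3*1/2 = -3/2)
X(Q) = -10*Q
H = -312 (H = -15 - 297 = -312)
u(z, l) = sqrt(-3/2 + l) (u(z, l) = sqrt(l - 3/2) = sqrt(-3/2 + l))
(u(68, 20) - 1041)*(H + X(45)) = (sqrt(-6 + 4*20)/2 - 1041)*(-312 - 10*45) = (sqrt(-6 + 80)/2 - 1041)*(-312 - 450) = (sqrt(74)/2 - 1041)*(-762) = (-1041 + sqrt(74)/2)*(-762) = 793242 - 381*sqrt(74)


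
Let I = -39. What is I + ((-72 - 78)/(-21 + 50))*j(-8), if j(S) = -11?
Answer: 519/29 ≈ 17.897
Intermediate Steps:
I + ((-72 - 78)/(-21 + 50))*j(-8) = -39 + ((-72 - 78)/(-21 + 50))*(-11) = -39 - 150/29*(-11) = -39 + 1650/29 = 519/29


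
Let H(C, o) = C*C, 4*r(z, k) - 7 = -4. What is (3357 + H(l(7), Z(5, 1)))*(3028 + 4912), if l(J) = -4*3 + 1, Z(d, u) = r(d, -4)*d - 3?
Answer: 27615320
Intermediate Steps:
r(z, k) = ¾ (r(z, k) = 7/4 + (¼)*(-4) = 7/4 - 1 = ¾)
Z(d, u) = -3 + 3*d/4 (Z(d, u) = 3*d/4 - 3 = -3 + 3*d/4)
l(J) = -11 (l(J) = -12 + 1 = -11)
H(C, o) = C²
(3357 + H(l(7), Z(5, 1)))*(3028 + 4912) = (3357 + (-11)²)*(3028 + 4912) = (3357 + 121)*7940 = 3478*7940 = 27615320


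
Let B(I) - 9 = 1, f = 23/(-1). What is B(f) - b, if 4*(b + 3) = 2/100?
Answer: 2599/200 ≈ 12.995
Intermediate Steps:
f = -23 (f = 23*(-1) = -23)
b = -599/200 (b = -3 + (2/100)/4 = -3 + (2*(1/100))/4 = -3 + (¼)*(1/50) = -3 + 1/200 = -599/200 ≈ -2.9950)
B(I) = 10 (B(I) = 9 + 1 = 10)
B(f) - b = 10 - 1*(-599/200) = 10 + 599/200 = 2599/200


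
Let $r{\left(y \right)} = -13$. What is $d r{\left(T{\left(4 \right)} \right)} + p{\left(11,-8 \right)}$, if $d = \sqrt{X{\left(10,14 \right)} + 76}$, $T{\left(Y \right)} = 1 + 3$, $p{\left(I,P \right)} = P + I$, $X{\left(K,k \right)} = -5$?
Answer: $3 - 13 \sqrt{71} \approx -106.54$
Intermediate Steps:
$p{\left(I,P \right)} = I + P$
$T{\left(Y \right)} = 4$
$d = \sqrt{71}$ ($d = \sqrt{-5 + 76} = \sqrt{71} \approx 8.4261$)
$d r{\left(T{\left(4 \right)} \right)} + p{\left(11,-8 \right)} = \sqrt{71} \left(-13\right) + \left(11 - 8\right) = - 13 \sqrt{71} + 3 = 3 - 13 \sqrt{71}$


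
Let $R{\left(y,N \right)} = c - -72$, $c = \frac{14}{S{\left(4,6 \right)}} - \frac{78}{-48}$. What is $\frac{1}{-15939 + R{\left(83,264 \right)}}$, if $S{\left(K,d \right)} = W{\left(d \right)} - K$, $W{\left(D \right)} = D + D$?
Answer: $- \frac{8}{126909} \approx -6.3037 \cdot 10^{-5}$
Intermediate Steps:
$W{\left(D \right)} = 2 D$
$S{\left(K,d \right)} = - K + 2 d$ ($S{\left(K,d \right)} = 2 d - K = - K + 2 d$)
$c = \frac{27}{8}$ ($c = \frac{14}{\left(-1\right) 4 + 2 \cdot 6} - \frac{78}{-48} = \frac{14}{-4 + 12} - - \frac{13}{8} = \frac{14}{8} + \frac{13}{8} = 14 \cdot \frac{1}{8} + \frac{13}{8} = \frac{7}{4} + \frac{13}{8} = \frac{27}{8} \approx 3.375$)
$R{\left(y,N \right)} = \frac{603}{8}$ ($R{\left(y,N \right)} = \frac{27}{8} - -72 = \frac{27}{8} + 72 = \frac{603}{8}$)
$\frac{1}{-15939 + R{\left(83,264 \right)}} = \frac{1}{-15939 + \frac{603}{8}} = \frac{1}{- \frac{126909}{8}} = - \frac{8}{126909}$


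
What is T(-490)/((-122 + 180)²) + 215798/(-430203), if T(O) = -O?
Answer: -257572501/723601446 ≈ -0.35596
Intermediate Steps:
T(-490)/((-122 + 180)²) + 215798/(-430203) = (-1*(-490))/((-122 + 180)²) + 215798/(-430203) = 490/(58²) + 215798*(-1/430203) = 490/3364 - 215798/430203 = 490*(1/3364) - 215798/430203 = 245/1682 - 215798/430203 = -257572501/723601446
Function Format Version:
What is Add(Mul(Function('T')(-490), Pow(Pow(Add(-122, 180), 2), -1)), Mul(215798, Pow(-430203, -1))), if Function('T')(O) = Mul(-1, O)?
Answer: Rational(-257572501, 723601446) ≈ -0.35596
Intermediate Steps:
Add(Mul(Function('T')(-490), Pow(Pow(Add(-122, 180), 2), -1)), Mul(215798, Pow(-430203, -1))) = Add(Mul(Mul(-1, -490), Pow(Pow(Add(-122, 180), 2), -1)), Mul(215798, Pow(-430203, -1))) = Add(Mul(490, Pow(Pow(58, 2), -1)), Mul(215798, Rational(-1, 430203))) = Add(Mul(490, Pow(3364, -1)), Rational(-215798, 430203)) = Add(Mul(490, Rational(1, 3364)), Rational(-215798, 430203)) = Add(Rational(245, 1682), Rational(-215798, 430203)) = Rational(-257572501, 723601446)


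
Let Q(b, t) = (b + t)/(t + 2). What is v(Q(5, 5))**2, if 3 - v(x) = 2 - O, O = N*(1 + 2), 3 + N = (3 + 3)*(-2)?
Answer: 1936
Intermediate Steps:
N = -15 (N = -3 + (3 + 3)*(-2) = -3 + 6*(-2) = -3 - 12 = -15)
O = -45 (O = -15*(1 + 2) = -15*3 = -45)
Q(b, t) = (b + t)/(2 + t)
v(x) = -44 (v(x) = 3 - (2 - 1*(-45)) = 3 - (2 + 45) = 3 - 1*47 = 3 - 47 = -44)
v(Q(5, 5))**2 = (-44)**2 = 1936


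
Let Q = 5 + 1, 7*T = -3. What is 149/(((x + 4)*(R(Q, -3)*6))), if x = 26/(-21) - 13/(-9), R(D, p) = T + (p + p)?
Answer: -7301/7950 ≈ -0.91836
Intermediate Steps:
T = -3/7 (T = (⅐)*(-3) = -3/7 ≈ -0.42857)
Q = 6
R(D, p) = -3/7 + 2*p (R(D, p) = -3/7 + (p + p) = -3/7 + 2*p)
x = 13/63 (x = 26*(-1/21) - 13*(-⅑) = -26/21 + 13/9 = 13/63 ≈ 0.20635)
149/(((x + 4)*(R(Q, -3)*6))) = 149/(((13/63 + 4)*((-3/7 + 2*(-3))*6))) = 149/((265*((-3/7 - 6)*6)/63)) = 149/((265*(-45/7*6)/63)) = 149/(((265/63)*(-270/7))) = 149/(-7950/49) = 149*(-49/7950) = -7301/7950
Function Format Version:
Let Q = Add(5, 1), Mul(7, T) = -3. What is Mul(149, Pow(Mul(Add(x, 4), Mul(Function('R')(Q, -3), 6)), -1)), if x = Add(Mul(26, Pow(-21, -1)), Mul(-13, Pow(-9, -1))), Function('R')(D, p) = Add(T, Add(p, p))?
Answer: Rational(-7301, 7950) ≈ -0.91836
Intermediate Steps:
T = Rational(-3, 7) (T = Mul(Rational(1, 7), -3) = Rational(-3, 7) ≈ -0.42857)
Q = 6
Function('R')(D, p) = Add(Rational(-3, 7), Mul(2, p)) (Function('R')(D, p) = Add(Rational(-3, 7), Add(p, p)) = Add(Rational(-3, 7), Mul(2, p)))
x = Rational(13, 63) (x = Add(Mul(26, Rational(-1, 21)), Mul(-13, Rational(-1, 9))) = Add(Rational(-26, 21), Rational(13, 9)) = Rational(13, 63) ≈ 0.20635)
Mul(149, Pow(Mul(Add(x, 4), Mul(Function('R')(Q, -3), 6)), -1)) = Mul(149, Pow(Mul(Add(Rational(13, 63), 4), Mul(Add(Rational(-3, 7), Mul(2, -3)), 6)), -1)) = Mul(149, Pow(Mul(Rational(265, 63), Mul(Add(Rational(-3, 7), -6), 6)), -1)) = Mul(149, Pow(Mul(Rational(265, 63), Mul(Rational(-45, 7), 6)), -1)) = Mul(149, Pow(Mul(Rational(265, 63), Rational(-270, 7)), -1)) = Mul(149, Pow(Rational(-7950, 49), -1)) = Mul(149, Rational(-49, 7950)) = Rational(-7301, 7950)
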